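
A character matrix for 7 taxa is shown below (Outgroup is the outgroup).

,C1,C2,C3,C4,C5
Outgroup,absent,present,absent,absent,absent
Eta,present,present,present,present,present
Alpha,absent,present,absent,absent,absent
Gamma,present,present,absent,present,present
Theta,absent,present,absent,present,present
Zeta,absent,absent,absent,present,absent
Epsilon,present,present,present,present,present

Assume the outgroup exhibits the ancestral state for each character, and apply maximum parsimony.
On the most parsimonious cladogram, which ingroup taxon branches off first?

Character polarity is set by the outgroup: the derived state is whichever differs from the outgroup's state, so for C2 the derived state is 'absent', and for the remaining characters it is 'present'.
C1 (derived state 'present') is shared by Epsilon, Eta, and Gamma — a synapomorphy uniting that clade.
C2 (derived state 'absent') is unique to Zeta (autapomorphy; uninformative for grouping).
C3: derived state 'present' in Epsilon and Eta only — synapomorphy for {Epsilon, Eta}.
C4 (derived state 'present') is shared by Epsilon, Eta, Gamma, Theta, and Zeta — a synapomorphy uniting that clade.
C5: derived state 'present' in Epsilon, Eta, Gamma, and Theta only — synapomorphy for {Epsilon, Eta, Gamma, Theta}.
Most parsimonious ingroup topology: (((((Eta,Epsilon),Gamma),Theta),Zeta),Alpha).
Alpha is sister to the clade containing all other ingroup taxa, so it is the earliest-diverging (most basal) ingroup lineage.

Alpha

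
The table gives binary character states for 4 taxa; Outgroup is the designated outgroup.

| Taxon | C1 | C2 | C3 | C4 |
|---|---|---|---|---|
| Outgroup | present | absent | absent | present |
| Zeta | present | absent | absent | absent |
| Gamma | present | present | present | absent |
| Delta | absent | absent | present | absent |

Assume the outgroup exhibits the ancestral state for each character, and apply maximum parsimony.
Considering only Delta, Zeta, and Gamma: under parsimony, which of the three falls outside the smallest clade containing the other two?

Zeta

Character polarity is set by the outgroup: the derived state is whichever differs from the outgroup's state, so for C1, C4 the derived state is 'absent', and for the remaining characters it is 'present'.
C1 (derived state 'absent') is unique to Delta (autapomorphy; uninformative for grouping).
C2 (derived state 'present') is unique to Gamma (autapomorphy; uninformative for grouping).
C3: derived state 'present' in Delta and Gamma only — synapomorphy for {Delta, Gamma}.
All ingroup taxa share the derived state 'absent' for C4; it defines the ingroup but does not resolve relationships within it.
Most parsimonious ingroup topology: (Zeta,(Gamma,Delta)).
Gamma and Delta share a more recent common ancestor with each other than either does with Zeta, so Zeta is the least closely related of the three.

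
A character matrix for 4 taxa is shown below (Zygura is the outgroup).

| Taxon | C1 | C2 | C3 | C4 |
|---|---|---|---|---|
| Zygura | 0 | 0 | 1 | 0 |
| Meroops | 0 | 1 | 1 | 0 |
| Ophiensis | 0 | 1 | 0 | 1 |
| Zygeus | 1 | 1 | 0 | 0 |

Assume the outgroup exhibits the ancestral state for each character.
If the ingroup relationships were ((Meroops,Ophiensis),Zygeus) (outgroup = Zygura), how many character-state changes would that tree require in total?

5

Map each character onto ((Meroops,Ophiensis),Zygeus) (rooted by Zygura) and count the minimum state changes it requires (Fitch parsimony):
C1: 1; C2: 1; C3: 2; C4: 1.
Total tree length = 5.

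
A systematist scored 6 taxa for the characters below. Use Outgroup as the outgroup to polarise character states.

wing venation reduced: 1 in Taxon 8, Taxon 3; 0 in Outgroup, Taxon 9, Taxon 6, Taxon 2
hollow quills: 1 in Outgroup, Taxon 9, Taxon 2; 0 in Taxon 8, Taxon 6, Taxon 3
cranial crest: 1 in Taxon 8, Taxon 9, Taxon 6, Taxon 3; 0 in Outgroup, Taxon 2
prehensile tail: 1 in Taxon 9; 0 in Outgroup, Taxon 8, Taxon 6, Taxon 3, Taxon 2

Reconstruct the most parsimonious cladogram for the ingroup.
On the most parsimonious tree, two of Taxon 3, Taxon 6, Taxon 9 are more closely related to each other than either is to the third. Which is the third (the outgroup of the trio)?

Character polarity is set by the outgroup: the derived state is whichever differs from the outgroup's state, so for hollow quills the derived state is '0', and for the remaining characters it is '1'.
wing venation reduced: derived state '1' in Taxon 3 and Taxon 8 only — synapomorphy for {Taxon 3, Taxon 8}.
Only Taxon 3, Taxon 6, and Taxon 8 show the derived state '0' for hollow quills, supporting them as a clade.
cranial crest: derived state '1' in Taxon 3, Taxon 6, Taxon 8, and Taxon 9 only — synapomorphy for {Taxon 3, Taxon 6, Taxon 8, Taxon 9}.
prehensile tail: derived state '1' in Taxon 9 only — an autapomorphy, so it tells us nothing about relationships among taxa.
Most parsimonious ingroup topology: ((((Taxon 8,Taxon 3),Taxon 6),Taxon 9),Taxon 2).
Taxon 6 and Taxon 3 share a more recent common ancestor with each other than either does with Taxon 9, so Taxon 9 is the least closely related of the three.

Taxon 9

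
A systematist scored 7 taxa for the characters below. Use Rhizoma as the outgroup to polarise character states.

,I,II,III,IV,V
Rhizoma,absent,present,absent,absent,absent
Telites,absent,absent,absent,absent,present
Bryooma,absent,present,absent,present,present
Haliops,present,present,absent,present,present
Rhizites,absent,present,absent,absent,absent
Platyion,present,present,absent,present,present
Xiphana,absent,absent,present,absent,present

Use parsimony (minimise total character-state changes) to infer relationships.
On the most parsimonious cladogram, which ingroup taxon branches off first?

Rhizites

Character polarity is set by the outgroup: the derived state is whichever differs from the outgroup's state, so for II the derived state is 'absent', and for the remaining characters it is 'present'.
I (derived state 'present') is shared by Haliops and Platyion — a synapomorphy uniting that clade.
II: derived state 'absent' in Telites and Xiphana only — synapomorphy for {Telites, Xiphana}.
III (derived state 'present') is unique to Xiphana (autapomorphy; uninformative for grouping).
IV (derived state 'present') is shared by Bryooma, Haliops, and Platyion — a synapomorphy uniting that clade.
V: derived state 'present' in Bryooma, Haliops, Platyion, Telites, and Xiphana only — synapomorphy for {Bryooma, Haliops, Platyion, Telites, Xiphana}.
Most parsimonious ingroup topology: (((Telites,Xiphana),(Bryooma,(Haliops,Platyion))),Rhizites).
Rhizites is sister to the clade containing all other ingroup taxa, so it is the earliest-diverging (most basal) ingroup lineage.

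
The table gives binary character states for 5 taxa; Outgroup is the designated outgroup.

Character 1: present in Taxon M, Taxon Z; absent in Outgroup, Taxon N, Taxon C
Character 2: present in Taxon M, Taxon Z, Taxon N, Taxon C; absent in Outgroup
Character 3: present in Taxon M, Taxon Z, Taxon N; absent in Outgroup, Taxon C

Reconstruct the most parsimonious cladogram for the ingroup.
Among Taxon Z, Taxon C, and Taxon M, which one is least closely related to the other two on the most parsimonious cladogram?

Taxon C

The outgroup has state 'absent' for every character, so 'present' is the derived state throughout.
Character 1: derived state 'present' in Taxon M and Taxon Z only — synapomorphy for {Taxon M, Taxon Z}.
All ingroup taxa share the derived state 'present' for Character 2; it defines the ingroup but does not resolve relationships within it.
Only Taxon M, Taxon N, and Taxon Z show the derived state 'present' for Character 3, supporting them as a clade.
Most parsimonious ingroup topology: (((Taxon M,Taxon Z),Taxon N),Taxon C).
Taxon M and Taxon Z share a more recent common ancestor with each other than either does with Taxon C, so Taxon C is the least closely related of the three.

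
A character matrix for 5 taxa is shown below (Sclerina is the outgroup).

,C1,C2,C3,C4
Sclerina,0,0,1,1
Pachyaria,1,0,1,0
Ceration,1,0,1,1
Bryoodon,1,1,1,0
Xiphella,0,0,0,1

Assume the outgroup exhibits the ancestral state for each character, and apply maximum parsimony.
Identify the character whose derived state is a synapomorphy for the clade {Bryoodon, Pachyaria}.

Character polarity is set by the outgroup: the derived state is whichever differs from the outgroup's state, so for C3, C4 the derived state is '0', and for the remaining characters it is '1'.
C1: derived state '1' in Bryoodon, Ceration, and Pachyaria only — synapomorphy for {Bryoodon, Ceration, Pachyaria}.
C2 (derived state '1') is unique to Bryoodon (autapomorphy; uninformative for grouping).
C3: derived state '0' in Xiphella only — an autapomorphy, so it tells us nothing about relationships among taxa.
C4 (derived state '0') is shared by Bryoodon and Pachyaria — a synapomorphy uniting that clade.
Most parsimonious ingroup topology: (((Pachyaria,Bryoodon),Ceration),Xiphella).
The clade {Bryoodon, Pachyaria} is supported by C4: its derived state '0' occurs in exactly those taxa and in no other taxon (including the outgroup).

C4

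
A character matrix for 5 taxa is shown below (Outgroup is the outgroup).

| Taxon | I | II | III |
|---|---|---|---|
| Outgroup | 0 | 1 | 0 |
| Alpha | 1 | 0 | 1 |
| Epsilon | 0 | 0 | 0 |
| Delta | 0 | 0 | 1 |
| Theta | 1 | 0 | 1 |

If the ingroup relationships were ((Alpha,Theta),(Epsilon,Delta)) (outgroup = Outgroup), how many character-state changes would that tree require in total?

4

Map each character onto ((Alpha,Theta),(Epsilon,Delta)) (rooted by Outgroup) and count the minimum state changes it requires (Fitch parsimony):
I: 1; II: 1; III: 2.
Total tree length = 4.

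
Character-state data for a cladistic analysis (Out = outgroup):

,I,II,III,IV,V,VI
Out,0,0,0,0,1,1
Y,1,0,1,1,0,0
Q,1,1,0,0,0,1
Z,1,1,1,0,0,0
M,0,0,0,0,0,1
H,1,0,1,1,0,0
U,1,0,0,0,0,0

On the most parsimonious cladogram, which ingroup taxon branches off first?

Character polarity is set by the outgroup: the derived state is whichever differs from the outgroup's state, so for V, VI the derived state is '0', and for the remaining characters it is '1'.
I (derived state '1') is shared by H, Q, U, Y, and Z — a synapomorphy uniting that clade.
II (state '1') occurs in Q and Z but conflicts with the nesting implied by the other characters — most parsimoniously interpreted as homoplasy.
III: derived state '1' in H, Y, and Z only — synapomorphy for {H, Y, Z}.
IV: derived state '1' in H and Y only — synapomorphy for {H, Y}.
All ingroup taxa share the derived state '0' for V; it defines the ingroup but does not resolve relationships within it.
VI (derived state '0') is shared by H, U, Y, and Z — a synapomorphy uniting that clade.
Most parsimonious ingroup topology: (((((Y,H),Z),U),Q),M).
M is sister to the clade containing all other ingroup taxa, so it is the earliest-diverging (most basal) ingroup lineage.

M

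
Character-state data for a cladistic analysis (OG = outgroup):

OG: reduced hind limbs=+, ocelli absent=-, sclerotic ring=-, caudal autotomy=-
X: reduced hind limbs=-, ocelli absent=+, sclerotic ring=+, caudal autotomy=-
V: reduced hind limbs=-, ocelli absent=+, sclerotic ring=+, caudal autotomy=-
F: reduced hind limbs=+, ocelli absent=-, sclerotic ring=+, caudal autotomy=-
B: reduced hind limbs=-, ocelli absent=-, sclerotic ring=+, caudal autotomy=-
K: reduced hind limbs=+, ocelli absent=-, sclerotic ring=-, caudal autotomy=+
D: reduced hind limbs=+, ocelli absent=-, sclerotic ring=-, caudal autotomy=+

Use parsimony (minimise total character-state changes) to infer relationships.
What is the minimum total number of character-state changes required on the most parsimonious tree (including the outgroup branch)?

Character polarity is set by the outgroup: the derived state is whichever differs from the outgroup's state, so for reduced hind limbs the derived state is '-', and for the remaining characters it is '+'.
reduced hind limbs (derived state '-') is shared by B, V, and X — a synapomorphy uniting that clade.
ocelli absent (derived state '+') is shared by V and X — a synapomorphy uniting that clade.
Only B, F, V, and X show the derived state '+' for sclerotic ring, supporting them as a clade.
Only D and K show the derived state '+' for caudal autotomy, supporting them as a clade.
Most parsimonious ingroup topology: ((((X,V),B),F),(K,D)).
Changes per character on this tree: reduced hind limbs: 1; ocelli absent: 1; sclerotic ring: 1; caudal autotomy: 1.
Total = 4.

4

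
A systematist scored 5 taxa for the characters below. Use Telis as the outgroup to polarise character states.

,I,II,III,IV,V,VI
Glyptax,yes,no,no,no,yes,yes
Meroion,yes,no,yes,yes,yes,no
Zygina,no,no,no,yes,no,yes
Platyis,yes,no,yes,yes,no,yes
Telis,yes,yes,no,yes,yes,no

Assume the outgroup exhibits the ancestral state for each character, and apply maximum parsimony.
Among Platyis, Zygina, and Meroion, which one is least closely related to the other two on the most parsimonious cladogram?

Meroion

Character polarity is set by the outgroup: the derived state is whichever differs from the outgroup's state, so for I, II, IV, V the derived state is 'no', and for the remaining characters it is 'yes'.
I (derived state 'no') is unique to Zygina (autapomorphy; uninformative for grouping).
II (derived state 'no') is shared by all ingroup taxa — unites the whole ingroup.
III groups Meroion and Platyis, which is incompatible with the clades supported by the remaining characters; treating it as convergent (homoplasy) costs fewer steps than any alternative tree.
IV (derived state 'no') is unique to Glyptax (autapomorphy; uninformative for grouping).
V (derived state 'no') is shared by Platyis and Zygina — a synapomorphy uniting that clade.
Only Glyptax, Platyis, and Zygina show the derived state 'yes' for VI, supporting them as a clade.
Most parsimonious ingroup topology: (Meroion,((Platyis,Zygina),Glyptax)).
Zygina and Platyis share a more recent common ancestor with each other than either does with Meroion, so Meroion is the least closely related of the three.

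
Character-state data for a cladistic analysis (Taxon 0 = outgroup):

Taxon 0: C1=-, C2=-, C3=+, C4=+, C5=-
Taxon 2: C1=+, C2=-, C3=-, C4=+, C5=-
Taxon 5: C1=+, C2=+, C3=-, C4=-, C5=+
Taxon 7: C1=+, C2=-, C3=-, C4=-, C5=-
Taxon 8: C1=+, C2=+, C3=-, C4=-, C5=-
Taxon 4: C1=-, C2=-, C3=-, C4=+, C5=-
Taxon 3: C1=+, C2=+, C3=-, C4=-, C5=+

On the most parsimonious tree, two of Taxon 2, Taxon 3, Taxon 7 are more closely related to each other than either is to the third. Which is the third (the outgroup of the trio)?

Character polarity is set by the outgroup: the derived state is whichever differs from the outgroup's state, so for C3, C4 the derived state is '-', and for the remaining characters it is '+'.
C1: derived state '+' in Taxon 2, Taxon 3, Taxon 5, Taxon 7, and Taxon 8 only — synapomorphy for {Taxon 2, Taxon 3, Taxon 5, Taxon 7, Taxon 8}.
Only Taxon 3, Taxon 5, and Taxon 8 show the derived state '+' for C2, supporting them as a clade.
C3 (derived state '-') is shared by all ingroup taxa — unites the whole ingroup.
C4: derived state '-' in Taxon 3, Taxon 5, Taxon 7, and Taxon 8 only — synapomorphy for {Taxon 3, Taxon 5, Taxon 7, Taxon 8}.
C5: derived state '+' in Taxon 3 and Taxon 5 only — synapomorphy for {Taxon 3, Taxon 5}.
Most parsimonious ingroup topology: ((Taxon 2,(((Taxon 5,Taxon 3),Taxon 8),Taxon 7)),Taxon 4).
Taxon 3 and Taxon 7 share a more recent common ancestor with each other than either does with Taxon 2, so Taxon 2 is the least closely related of the three.

Taxon 2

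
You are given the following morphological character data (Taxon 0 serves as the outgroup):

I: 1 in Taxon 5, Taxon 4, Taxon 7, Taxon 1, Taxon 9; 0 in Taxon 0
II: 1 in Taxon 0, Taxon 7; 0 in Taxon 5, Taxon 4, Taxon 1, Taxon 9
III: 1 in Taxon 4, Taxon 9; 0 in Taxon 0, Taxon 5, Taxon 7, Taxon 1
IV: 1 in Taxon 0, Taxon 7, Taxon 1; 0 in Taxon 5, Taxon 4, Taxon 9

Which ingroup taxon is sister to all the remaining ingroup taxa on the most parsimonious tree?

Taxon 7

Character polarity is set by the outgroup: the derived state is whichever differs from the outgroup's state, so for II, IV the derived state is '0', and for the remaining characters it is '1'.
All ingroup taxa share the derived state '1' for I; it defines the ingroup but does not resolve relationships within it.
II (derived state '0') is shared by Taxon 1, Taxon 4, Taxon 5, and Taxon 9 — a synapomorphy uniting that clade.
Only Taxon 4 and Taxon 9 show the derived state '1' for III, supporting them as a clade.
Only Taxon 4, Taxon 5, and Taxon 9 show the derived state '0' for IV, supporting them as a clade.
Most parsimonious ingroup topology: (((Taxon 5,(Taxon 4,Taxon 9)),Taxon 1),Taxon 7).
Taxon 7 is sister to the clade containing all other ingroup taxa, so it is the earliest-diverging (most basal) ingroup lineage.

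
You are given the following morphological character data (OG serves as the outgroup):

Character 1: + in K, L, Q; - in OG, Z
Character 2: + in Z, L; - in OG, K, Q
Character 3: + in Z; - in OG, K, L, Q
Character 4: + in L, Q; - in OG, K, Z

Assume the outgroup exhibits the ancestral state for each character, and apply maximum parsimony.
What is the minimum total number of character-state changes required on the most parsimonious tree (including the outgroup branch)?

The outgroup has state '-' for every character, so '+' is the derived state throughout.
Only K, L, and Q show the derived state '+' for Character 1, supporting them as a clade.
Character 2 groups L and Z, which is incompatible with the clades supported by the remaining characters; treating it as convergent (homoplasy) costs fewer steps than any alternative tree.
Character 3: derived state '+' in Z only — an autapomorphy, so it tells us nothing about relationships among taxa.
Only L and Q show the derived state '+' for Character 4, supporting them as a clade.
Most parsimonious ingroup topology: ((K,(L,Q)),Z).
Changes per character on this tree: Character 1: 1; Character 2: 2; Character 3: 1; Character 4: 1.
Total = 5.

5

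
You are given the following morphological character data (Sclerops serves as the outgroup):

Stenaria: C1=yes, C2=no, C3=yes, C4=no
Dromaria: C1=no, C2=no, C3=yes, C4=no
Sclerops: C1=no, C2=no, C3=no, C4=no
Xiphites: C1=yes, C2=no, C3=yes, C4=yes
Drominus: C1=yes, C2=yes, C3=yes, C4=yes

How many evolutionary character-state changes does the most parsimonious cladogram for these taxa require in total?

The outgroup has state 'no' for every character, so 'yes' is the derived state throughout.
Only Drominus, Stenaria, and Xiphites show the derived state 'yes' for C1, supporting them as a clade.
C2 (derived state 'yes') is unique to Drominus (autapomorphy; uninformative for grouping).
C3 (derived state 'yes') is shared by all ingroup taxa — unites the whole ingroup.
C4 (derived state 'yes') is shared by Drominus and Xiphites — a synapomorphy uniting that clade.
Most parsimonious ingroup topology: (((Drominus,Xiphites),Stenaria),Dromaria).
Changes per character on this tree: C1: 1; C2: 1; C3: 1; C4: 1.
Total = 4.

4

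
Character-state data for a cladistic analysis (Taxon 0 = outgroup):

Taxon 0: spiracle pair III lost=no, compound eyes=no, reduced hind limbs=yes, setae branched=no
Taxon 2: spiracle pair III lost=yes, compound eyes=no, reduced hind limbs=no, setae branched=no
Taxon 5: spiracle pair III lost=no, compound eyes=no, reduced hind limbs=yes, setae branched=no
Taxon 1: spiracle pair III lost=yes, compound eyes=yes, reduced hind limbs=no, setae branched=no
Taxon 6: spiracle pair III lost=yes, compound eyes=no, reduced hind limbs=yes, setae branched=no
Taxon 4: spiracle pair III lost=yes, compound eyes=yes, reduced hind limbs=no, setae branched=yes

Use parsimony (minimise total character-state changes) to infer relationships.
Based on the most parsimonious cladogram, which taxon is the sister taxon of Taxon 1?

Taxon 4

Character polarity is set by the outgroup: the derived state is whichever differs from the outgroup's state, so for reduced hind limbs the derived state is 'no', and for the remaining characters it is 'yes'.
spiracle pair III lost: derived state 'yes' in Taxon 1, Taxon 2, Taxon 4, and Taxon 6 only — synapomorphy for {Taxon 1, Taxon 2, Taxon 4, Taxon 6}.
Only Taxon 1 and Taxon 4 show the derived state 'yes' for compound eyes, supporting them as a clade.
Only Taxon 1, Taxon 2, and Taxon 4 show the derived state 'no' for reduced hind limbs, supporting them as a clade.
setae branched: derived state 'yes' in Taxon 4 only — an autapomorphy, so it tells us nothing about relationships among taxa.
Most parsimonious ingroup topology: (((Taxon 2,(Taxon 1,Taxon 4)),Taxon 6),Taxon 5).
Taxon 1 and Taxon 4 form a cherry on this tree, so they are sister taxa.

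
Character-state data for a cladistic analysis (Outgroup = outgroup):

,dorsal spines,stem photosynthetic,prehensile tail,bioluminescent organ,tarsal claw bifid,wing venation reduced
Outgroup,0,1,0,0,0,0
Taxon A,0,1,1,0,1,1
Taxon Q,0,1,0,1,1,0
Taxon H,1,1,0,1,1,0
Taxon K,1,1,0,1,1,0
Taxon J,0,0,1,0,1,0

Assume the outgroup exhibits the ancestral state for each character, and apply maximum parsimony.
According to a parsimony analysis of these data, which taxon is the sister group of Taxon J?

Taxon A

Character polarity is set by the outgroup: the derived state is whichever differs from the outgroup's state, so for stem photosynthetic the derived state is '0', and for the remaining characters it is '1'.
dorsal spines (derived state '1') is shared by Taxon H and Taxon K — a synapomorphy uniting that clade.
stem photosynthetic: derived state '0' in Taxon J only — an autapomorphy, so it tells us nothing about relationships among taxa.
prehensile tail: derived state '1' in Taxon A and Taxon J only — synapomorphy for {Taxon A, Taxon J}.
Only Taxon H, Taxon K, and Taxon Q show the derived state '1' for bioluminescent organ, supporting them as a clade.
All ingroup taxa share the derived state '1' for tarsal claw bifid; it defines the ingroup but does not resolve relationships within it.
wing venation reduced (derived state '1') is unique to Taxon A (autapomorphy; uninformative for grouping).
Most parsimonious ingroup topology: ((Taxon A,Taxon J),(Taxon Q,(Taxon H,Taxon K))).
Taxon J and Taxon A form a cherry on this tree, so they are sister taxa.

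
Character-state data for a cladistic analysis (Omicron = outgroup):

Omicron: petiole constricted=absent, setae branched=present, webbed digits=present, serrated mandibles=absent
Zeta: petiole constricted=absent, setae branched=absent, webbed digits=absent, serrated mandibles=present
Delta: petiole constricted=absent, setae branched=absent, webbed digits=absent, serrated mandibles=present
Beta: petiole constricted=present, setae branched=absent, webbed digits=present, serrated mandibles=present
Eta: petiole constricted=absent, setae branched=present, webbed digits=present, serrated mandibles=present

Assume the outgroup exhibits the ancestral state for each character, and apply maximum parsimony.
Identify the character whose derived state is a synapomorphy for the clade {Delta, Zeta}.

Character polarity is set by the outgroup: the derived state is whichever differs from the outgroup's state, so for setae branched, webbed digits the derived state is 'absent', and for the remaining characters it is 'present'.
petiole constricted (derived state 'present') is unique to Beta (autapomorphy; uninformative for grouping).
setae branched: derived state 'absent' in Beta, Delta, and Zeta only — synapomorphy for {Beta, Delta, Zeta}.
webbed digits: derived state 'absent' in Delta and Zeta only — synapomorphy for {Delta, Zeta}.
All ingroup taxa share the derived state 'present' for serrated mandibles; it defines the ingroup but does not resolve relationships within it.
Most parsimonious ingroup topology: (((Zeta,Delta),Beta),Eta).
The clade {Delta, Zeta} is supported by webbed digits: its derived state 'absent' occurs in exactly those taxa and in no other taxon (including the outgroup).

webbed digits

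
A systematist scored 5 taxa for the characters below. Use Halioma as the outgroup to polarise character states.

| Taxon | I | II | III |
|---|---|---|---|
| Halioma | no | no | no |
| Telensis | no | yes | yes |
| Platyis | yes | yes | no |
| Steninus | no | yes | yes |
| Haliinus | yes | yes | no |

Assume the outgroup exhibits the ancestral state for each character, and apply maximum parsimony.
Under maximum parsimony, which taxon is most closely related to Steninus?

The outgroup has state 'no' for every character, so 'yes' is the derived state throughout.
I: derived state 'yes' in Haliinus and Platyis only — synapomorphy for {Haliinus, Platyis}.
All ingroup taxa share the derived state 'yes' for II; it defines the ingroup but does not resolve relationships within it.
III: derived state 'yes' in Steninus and Telensis only — synapomorphy for {Steninus, Telensis}.
Most parsimonious ingroup topology: ((Telensis,Steninus),(Platyis,Haliinus)).
Steninus and Telensis form a cherry on this tree, so they are sister taxa.

Telensis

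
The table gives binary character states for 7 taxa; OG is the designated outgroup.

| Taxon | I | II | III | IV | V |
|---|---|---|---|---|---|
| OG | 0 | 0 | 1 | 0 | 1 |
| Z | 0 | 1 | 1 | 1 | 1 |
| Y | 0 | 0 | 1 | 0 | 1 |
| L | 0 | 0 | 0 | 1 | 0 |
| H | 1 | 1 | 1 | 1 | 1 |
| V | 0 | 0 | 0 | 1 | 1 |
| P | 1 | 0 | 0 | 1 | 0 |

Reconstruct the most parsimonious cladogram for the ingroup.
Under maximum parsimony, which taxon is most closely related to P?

Character polarity is set by the outgroup: the derived state is whichever differs from the outgroup's state, so for III, V the derived state is '0', and for the remaining characters it is '1'.
I (state '1') occurs in H and P but conflicts with the nesting implied by the other characters — most parsimoniously interpreted as homoplasy.
II (derived state '1') is shared by H and Z — a synapomorphy uniting that clade.
III: derived state '0' in L, P, and V only — synapomorphy for {L, P, V}.
IV: derived state '1' in H, L, P, V, and Z only — synapomorphy for {H, L, P, V, Z}.
V (derived state '0') is shared by L and P — a synapomorphy uniting that clade.
Most parsimonious ingroup topology: (((Z,H),((L,P),V)),Y).
P and L form a cherry on this tree, so they are sister taxa.

L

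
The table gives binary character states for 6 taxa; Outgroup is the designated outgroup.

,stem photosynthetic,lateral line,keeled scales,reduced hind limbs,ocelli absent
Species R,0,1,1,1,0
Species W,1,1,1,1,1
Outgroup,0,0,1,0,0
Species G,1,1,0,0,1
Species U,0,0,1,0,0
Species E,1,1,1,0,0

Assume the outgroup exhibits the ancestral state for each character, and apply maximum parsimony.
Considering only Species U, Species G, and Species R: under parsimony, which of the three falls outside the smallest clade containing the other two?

Species U

Character polarity is set by the outgroup: the derived state is whichever differs from the outgroup's state, so for keeled scales the derived state is '0', and for the remaining characters it is '1'.
Only Species E, Species G, and Species W show the derived state '1' for stem photosynthetic, supporting them as a clade.
Only Species E, Species G, Species R, and Species W show the derived state '1' for lateral line, supporting them as a clade.
keeled scales (derived state '0') is unique to Species G (autapomorphy; uninformative for grouping).
reduced hind limbs groups Species R and Species W, which is incompatible with the clades supported by the remaining characters; treating it as convergent (homoplasy) costs fewer steps than any alternative tree.
ocelli absent: derived state '1' in Species G and Species W only — synapomorphy for {Species G, Species W}.
Most parsimonious ingroup topology: (Species U,(Species R,((Species W,Species G),Species E))).
Species G and Species R share a more recent common ancestor with each other than either does with Species U, so Species U is the least closely related of the three.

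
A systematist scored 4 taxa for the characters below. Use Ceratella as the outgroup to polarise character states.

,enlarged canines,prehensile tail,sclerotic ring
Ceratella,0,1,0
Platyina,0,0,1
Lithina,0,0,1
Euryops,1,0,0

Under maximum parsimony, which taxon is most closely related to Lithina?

Character polarity is set by the outgroup: the derived state is whichever differs from the outgroup's state, so for prehensile tail the derived state is '0', and for the remaining characters it is '1'.
enlarged canines: derived state '1' in Euryops only — an autapomorphy, so it tells us nothing about relationships among taxa.
prehensile tail (derived state '0') is shared by all ingroup taxa — unites the whole ingroup.
sclerotic ring: derived state '1' in Lithina and Platyina only — synapomorphy for {Lithina, Platyina}.
Most parsimonious ingroup topology: ((Platyina,Lithina),Euryops).
Lithina and Platyina form a cherry on this tree, so they are sister taxa.

Platyina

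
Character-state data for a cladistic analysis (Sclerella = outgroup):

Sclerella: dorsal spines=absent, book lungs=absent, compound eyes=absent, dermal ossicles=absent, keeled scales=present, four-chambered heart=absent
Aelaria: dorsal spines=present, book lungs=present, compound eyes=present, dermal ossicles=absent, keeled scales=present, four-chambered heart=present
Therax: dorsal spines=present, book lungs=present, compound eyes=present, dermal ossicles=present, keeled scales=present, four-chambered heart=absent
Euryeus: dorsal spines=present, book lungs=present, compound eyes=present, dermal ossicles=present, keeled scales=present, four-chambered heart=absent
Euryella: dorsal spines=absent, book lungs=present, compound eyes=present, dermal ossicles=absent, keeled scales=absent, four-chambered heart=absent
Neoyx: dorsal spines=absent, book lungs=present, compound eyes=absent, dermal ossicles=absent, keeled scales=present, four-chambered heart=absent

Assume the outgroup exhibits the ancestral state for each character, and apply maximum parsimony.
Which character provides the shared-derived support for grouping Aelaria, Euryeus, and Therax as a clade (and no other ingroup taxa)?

Character polarity is set by the outgroup: the derived state is whichever differs from the outgroup's state, so for keeled scales the derived state is 'absent', and for the remaining characters it is 'present'.
Only Aelaria, Euryeus, and Therax show the derived state 'present' for dorsal spines, supporting them as a clade.
book lungs (derived state 'present') is shared by all ingroup taxa — unites the whole ingroup.
compound eyes: derived state 'present' in Aelaria, Euryella, Euryeus, and Therax only — synapomorphy for {Aelaria, Euryella, Euryeus, Therax}.
dermal ossicles (derived state 'present') is shared by Euryeus and Therax — a synapomorphy uniting that clade.
keeled scales: derived state 'absent' in Euryella only — an autapomorphy, so it tells us nothing about relationships among taxa.
four-chambered heart: derived state 'present' in Aelaria only — an autapomorphy, so it tells us nothing about relationships among taxa.
Most parsimonious ingroup topology: (((Aelaria,(Therax,Euryeus)),Euryella),Neoyx).
The clade {Aelaria, Euryeus, Therax} is supported by dorsal spines: its derived state 'present' occurs in exactly those taxa and in no other taxon (including the outgroup).

dorsal spines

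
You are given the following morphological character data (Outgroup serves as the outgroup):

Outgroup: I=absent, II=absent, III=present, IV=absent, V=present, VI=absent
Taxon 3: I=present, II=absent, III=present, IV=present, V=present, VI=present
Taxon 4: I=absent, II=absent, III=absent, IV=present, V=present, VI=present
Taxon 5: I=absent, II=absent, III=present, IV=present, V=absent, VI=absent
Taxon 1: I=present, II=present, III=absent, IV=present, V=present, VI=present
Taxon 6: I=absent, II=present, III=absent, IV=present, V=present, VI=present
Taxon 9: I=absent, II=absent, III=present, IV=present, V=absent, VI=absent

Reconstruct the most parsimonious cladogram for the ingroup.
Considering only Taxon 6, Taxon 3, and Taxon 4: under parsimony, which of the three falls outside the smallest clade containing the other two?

Taxon 3

Character polarity is set by the outgroup: the derived state is whichever differs from the outgroup's state, so for III, V the derived state is 'absent', and for the remaining characters it is 'present'.
I groups Taxon 1 and Taxon 3, which is incompatible with the clades supported by the remaining characters; treating it as convergent (homoplasy) costs fewer steps than any alternative tree.
II: derived state 'present' in Taxon 1 and Taxon 6 only — synapomorphy for {Taxon 1, Taxon 6}.
Only Taxon 1, Taxon 4, and Taxon 6 show the derived state 'absent' for III, supporting them as a clade.
All ingroup taxa share the derived state 'present' for IV; it defines the ingroup but does not resolve relationships within it.
V: derived state 'absent' in Taxon 5 and Taxon 9 only — synapomorphy for {Taxon 5, Taxon 9}.
VI: derived state 'present' in Taxon 1, Taxon 3, Taxon 4, and Taxon 6 only — synapomorphy for {Taxon 1, Taxon 3, Taxon 4, Taxon 6}.
Most parsimonious ingroup topology: ((Taxon 3,(Taxon 4,(Taxon 1,Taxon 6))),(Taxon 5,Taxon 9)).
Taxon 4 and Taxon 6 share a more recent common ancestor with each other than either does with Taxon 3, so Taxon 3 is the least closely related of the three.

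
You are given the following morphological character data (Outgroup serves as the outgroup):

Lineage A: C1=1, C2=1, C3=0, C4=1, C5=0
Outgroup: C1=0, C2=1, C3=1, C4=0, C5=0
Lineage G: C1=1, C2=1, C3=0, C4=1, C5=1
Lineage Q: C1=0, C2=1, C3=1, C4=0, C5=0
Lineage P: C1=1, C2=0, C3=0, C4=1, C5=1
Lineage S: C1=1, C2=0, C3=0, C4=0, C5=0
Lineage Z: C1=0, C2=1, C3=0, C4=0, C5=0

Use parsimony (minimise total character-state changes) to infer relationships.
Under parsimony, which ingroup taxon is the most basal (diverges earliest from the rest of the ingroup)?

Character polarity is set by the outgroup: the derived state is whichever differs from the outgroup's state, so for C2, C3 the derived state is '0', and for the remaining characters it is '1'.
C1 (derived state '1') is shared by Lineage A, Lineage G, Lineage P, and Lineage S — a synapomorphy uniting that clade.
C2 groups Lineage P and Lineage S, which is incompatible with the clades supported by the remaining characters; treating it as convergent (homoplasy) costs fewer steps than any alternative tree.
C3 (derived state '0') is shared by Lineage A, Lineage G, Lineage P, Lineage S, and Lineage Z — a synapomorphy uniting that clade.
Only Lineage A, Lineage G, and Lineage P show the derived state '1' for C4, supporting them as a clade.
Only Lineage G and Lineage P show the derived state '1' for C5, supporting them as a clade.
Most parsimonious ingroup topology: ((((Lineage A,(Lineage G,Lineage P)),Lineage S),Lineage Z),Lineage Q).
Lineage Q is sister to the clade containing all other ingroup taxa, so it is the earliest-diverging (most basal) ingroup lineage.

Lineage Q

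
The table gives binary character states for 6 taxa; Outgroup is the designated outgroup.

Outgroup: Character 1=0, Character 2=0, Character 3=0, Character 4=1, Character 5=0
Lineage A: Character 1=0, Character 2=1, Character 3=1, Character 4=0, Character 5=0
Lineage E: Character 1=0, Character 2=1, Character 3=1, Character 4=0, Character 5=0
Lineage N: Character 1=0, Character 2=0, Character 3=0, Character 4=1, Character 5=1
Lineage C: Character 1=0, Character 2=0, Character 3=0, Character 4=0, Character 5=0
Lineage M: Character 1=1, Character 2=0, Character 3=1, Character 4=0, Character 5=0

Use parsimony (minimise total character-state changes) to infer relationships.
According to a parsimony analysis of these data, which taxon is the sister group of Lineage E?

Character polarity is set by the outgroup: the derived state is whichever differs from the outgroup's state, so for Character 4 the derived state is '0', and for the remaining characters it is '1'.
Character 1: derived state '1' in Lineage M only — an autapomorphy, so it tells us nothing about relationships among taxa.
Only Lineage A and Lineage E show the derived state '1' for Character 2, supporting them as a clade.
Character 3: derived state '1' in Lineage A, Lineage E, and Lineage M only — synapomorphy for {Lineage A, Lineage E, Lineage M}.
Character 4: derived state '0' in Lineage A, Lineage C, Lineage E, and Lineage M only — synapomorphy for {Lineage A, Lineage C, Lineage E, Lineage M}.
Character 5 (derived state '1') is unique to Lineage N (autapomorphy; uninformative for grouping).
Most parsimonious ingroup topology: ((((Lineage A,Lineage E),Lineage M),Lineage C),Lineage N).
Lineage E and Lineage A form a cherry on this tree, so they are sister taxa.

Lineage A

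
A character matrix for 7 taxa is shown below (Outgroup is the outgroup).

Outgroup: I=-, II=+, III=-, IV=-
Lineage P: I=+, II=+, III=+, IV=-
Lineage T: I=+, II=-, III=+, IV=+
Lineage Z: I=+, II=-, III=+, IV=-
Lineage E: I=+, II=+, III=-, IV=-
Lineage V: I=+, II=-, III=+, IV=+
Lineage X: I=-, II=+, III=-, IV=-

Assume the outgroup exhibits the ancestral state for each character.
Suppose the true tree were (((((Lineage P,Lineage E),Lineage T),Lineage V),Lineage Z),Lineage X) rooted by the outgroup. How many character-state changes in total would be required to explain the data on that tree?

Map each character onto (((((Lineage P,Lineage E),Lineage T),Lineage V),Lineage Z),Lineage X) (rooted by Outgroup) and count the minimum state changes it requires (Fitch parsimony):
I: 1; II: 2; III: 2; IV: 2.
Total tree length = 7.

7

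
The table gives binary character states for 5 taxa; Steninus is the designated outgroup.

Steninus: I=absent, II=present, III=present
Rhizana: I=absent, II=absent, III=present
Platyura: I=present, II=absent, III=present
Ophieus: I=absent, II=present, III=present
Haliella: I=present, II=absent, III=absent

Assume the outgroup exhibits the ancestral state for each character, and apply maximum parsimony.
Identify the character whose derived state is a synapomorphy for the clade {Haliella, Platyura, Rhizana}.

Character polarity is set by the outgroup: the derived state is whichever differs from the outgroup's state, so for II, III the derived state is 'absent', and for the remaining characters it is 'present'.
I: derived state 'present' in Haliella and Platyura only — synapomorphy for {Haliella, Platyura}.
Only Haliella, Platyura, and Rhizana show the derived state 'absent' for II, supporting them as a clade.
III: derived state 'absent' in Haliella only — an autapomorphy, so it tells us nothing about relationships among taxa.
Most parsimonious ingroup topology: ((Rhizana,(Platyura,Haliella)),Ophieus).
The clade {Haliella, Platyura, Rhizana} is supported by II: its derived state 'absent' occurs in exactly those taxa and in no other taxon (including the outgroup).

II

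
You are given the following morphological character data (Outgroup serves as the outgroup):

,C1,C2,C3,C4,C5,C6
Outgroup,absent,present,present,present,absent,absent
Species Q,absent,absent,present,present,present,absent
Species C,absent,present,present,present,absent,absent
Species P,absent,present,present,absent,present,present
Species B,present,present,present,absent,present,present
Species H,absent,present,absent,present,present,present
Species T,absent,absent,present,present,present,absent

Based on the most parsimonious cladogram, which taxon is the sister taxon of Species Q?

Species T

Character polarity is set by the outgroup: the derived state is whichever differs from the outgroup's state, so for C2, C3, C4 the derived state is 'absent', and for the remaining characters it is 'present'.
C1: derived state 'present' in Species B only — an autapomorphy, so it tells us nothing about relationships among taxa.
C2 (derived state 'absent') is shared by Species Q and Species T — a synapomorphy uniting that clade.
C3: derived state 'absent' in Species H only — an autapomorphy, so it tells us nothing about relationships among taxa.
C4 (derived state 'absent') is shared by Species B and Species P — a synapomorphy uniting that clade.
C5 (derived state 'present') is shared by Species B, Species H, Species P, Species Q, and Species T — a synapomorphy uniting that clade.
Only Species B, Species H, and Species P show the derived state 'present' for C6, supporting them as a clade.
Most parsimonious ingroup topology: ((((Species B,Species P),Species H),(Species T,Species Q)),Species C).
Species Q and Species T form a cherry on this tree, so they are sister taxa.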